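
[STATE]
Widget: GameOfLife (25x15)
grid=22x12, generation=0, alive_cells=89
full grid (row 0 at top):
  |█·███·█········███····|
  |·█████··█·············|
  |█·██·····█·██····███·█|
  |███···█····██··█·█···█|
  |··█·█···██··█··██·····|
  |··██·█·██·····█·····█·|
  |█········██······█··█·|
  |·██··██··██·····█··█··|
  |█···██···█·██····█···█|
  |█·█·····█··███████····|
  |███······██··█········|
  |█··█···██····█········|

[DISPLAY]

Gen: 0                   
█·███·█········███····   
·█████··█·············   
█·██·····█·██····███·█   
███···█····██··█·█···█   
··█·█···██··█··██·····   
··██·█·██·····█·····█·   
█········██······█··█·   
·██··██··██·····█··█··   
█···██···█·██····█···█   
█·█·····█··███████····   
███······██··█········   
█··█···██····█········   
                         
                         


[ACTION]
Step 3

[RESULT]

Gen: 3                   
······················   
···········██···█·█···   
·······██████···█··█··   
█·███·████···█··█··█··   
·██·█···█··█·█···██···   
··██·█·█·██··██·████··   
█······█·█·····███·██·   
██·············█··█·█·   
█····██·██·····█···█··   
██···██·██···███··█···   
·█····████············   
········██············   
                         
                         


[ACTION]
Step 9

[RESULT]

Gen: 12                  
······················   
·················█····   
················██····   
··█·······█·█··█·█····   
··█·······█··█·██··█··   
··█·······█·█····██··█   
···········██····█···█   
···········█·····██···   
··········█·██·█·█·███   
·········██···█·█·····   
··········█·████······   
···········████·······   
                         
                         


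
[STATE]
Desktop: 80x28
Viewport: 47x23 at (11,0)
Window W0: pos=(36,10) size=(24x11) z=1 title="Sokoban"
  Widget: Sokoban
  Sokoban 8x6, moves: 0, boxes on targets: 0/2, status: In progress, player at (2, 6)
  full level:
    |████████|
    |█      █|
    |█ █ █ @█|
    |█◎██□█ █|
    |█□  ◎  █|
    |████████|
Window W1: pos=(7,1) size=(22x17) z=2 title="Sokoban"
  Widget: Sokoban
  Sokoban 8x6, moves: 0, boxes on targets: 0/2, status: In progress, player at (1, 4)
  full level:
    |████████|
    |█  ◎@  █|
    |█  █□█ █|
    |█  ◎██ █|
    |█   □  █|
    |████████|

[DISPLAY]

                                               
━━━━━━━━━━━━━━━━━┓                             
koban            ┃                             
─────────────────┨                             
█████            ┃                             
◎@  █            ┃                             
█□█ █            ┃                             
◎██ █            ┃                             
 □  █            ┃                             
█████            ┃                             
es: 0  0/2       ┃       ┏━━━━━━━━━━━━━━━━━━━━━
                 ┃       ┃ Sokoban             
                 ┃       ┠─────────────────────
                 ┃       ┃████████             
                 ┃       ┃█      █             
                 ┃       ┃█ █ █ @█             
                 ┃       ┃█◎██□█ █             
━━━━━━━━━━━━━━━━━┛       ┃█□  ◎  █             
                         ┃████████             
                         ┃Moves: 0  0/2        
                         ┗━━━━━━━━━━━━━━━━━━━━━
                                               
                                               


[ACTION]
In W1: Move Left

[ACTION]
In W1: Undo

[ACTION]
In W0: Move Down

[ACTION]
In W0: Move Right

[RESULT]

                                               
━━━━━━━━━━━━━━━━━┓                             
koban            ┃                             
─────────────────┨                             
█████            ┃                             
◎@  █            ┃                             
█□█ █            ┃                             
◎██ █            ┃                             
 □  █            ┃                             
█████            ┃                             
es: 0  0/2       ┃       ┏━━━━━━━━━━━━━━━━━━━━━
                 ┃       ┃ Sokoban             
                 ┃       ┠─────────────────────
                 ┃       ┃████████             
                 ┃       ┃█      █             
                 ┃       ┃█ █ █  █             
                 ┃       ┃█◎██□█@█             
━━━━━━━━━━━━━━━━━┛       ┃█□  ◎  █             
                         ┃████████             
                         ┃Moves: 1  0/2        
                         ┗━━━━━━━━━━━━━━━━━━━━━
                                               
                                               


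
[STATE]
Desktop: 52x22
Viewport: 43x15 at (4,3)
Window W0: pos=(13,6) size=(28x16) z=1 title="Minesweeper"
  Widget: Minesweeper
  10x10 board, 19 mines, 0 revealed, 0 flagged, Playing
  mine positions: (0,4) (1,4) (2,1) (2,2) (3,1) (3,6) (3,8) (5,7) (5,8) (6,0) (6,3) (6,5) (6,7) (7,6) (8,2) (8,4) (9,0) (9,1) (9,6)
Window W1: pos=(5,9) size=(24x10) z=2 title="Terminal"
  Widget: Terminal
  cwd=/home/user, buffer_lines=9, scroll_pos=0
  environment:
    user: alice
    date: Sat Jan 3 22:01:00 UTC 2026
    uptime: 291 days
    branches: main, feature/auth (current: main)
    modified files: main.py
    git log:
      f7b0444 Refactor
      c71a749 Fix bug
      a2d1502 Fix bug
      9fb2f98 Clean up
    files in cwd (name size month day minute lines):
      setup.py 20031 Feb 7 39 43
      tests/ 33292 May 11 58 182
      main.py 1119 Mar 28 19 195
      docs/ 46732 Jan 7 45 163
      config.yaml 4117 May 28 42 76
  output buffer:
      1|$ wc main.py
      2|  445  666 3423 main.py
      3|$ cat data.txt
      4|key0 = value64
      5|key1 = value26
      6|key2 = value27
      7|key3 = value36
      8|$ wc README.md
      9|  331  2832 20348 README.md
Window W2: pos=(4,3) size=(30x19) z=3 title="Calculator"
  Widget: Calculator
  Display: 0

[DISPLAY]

┏━━━━━━━━━━━━━━━━━━━━━━━━━━━━┓             
┃ Calculator                 ┃             
┠────────────────────────────┨             
┃                           0┃━━━━━━┓      
┃┌───┬───┬───┬───┐           ┃      ┃      
┃│ 7 │ 8 │ 9 │ ÷ │           ┃──────┨      
┃├───┼───┼───┼───┤           ┃      ┃      
┃│ 4 │ 5 │ 6 │ × │           ┃      ┃      
┃├───┼───┼───┼───┤           ┃      ┃      
┃│ 1 │ 2 │ 3 │ - │           ┃      ┃      
┃├───┼───┼───┼───┤           ┃      ┃      
┃│ 0 │ . │ = │ + │           ┃      ┃      
┃├───┼───┼───┼───┤           ┃      ┃      
┃│ C │ MC│ MR│ M+│           ┃      ┃      
┃└───┴───┴───┴───┘           ┃      ┃      


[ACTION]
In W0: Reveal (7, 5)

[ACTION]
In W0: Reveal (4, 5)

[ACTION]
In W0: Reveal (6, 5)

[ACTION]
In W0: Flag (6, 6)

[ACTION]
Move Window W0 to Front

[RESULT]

┏━━━━━━━━━━━━━━━━━━━━━━━━━━━━┓             
┃ Calculator                 ┃             
┠────────────────────────────┨             
┃        ┏━━━━━━━━━━━━━━━━━━━━━━━━━━┓      
┃┌───┬───┃ Minesweeper              ┃      
┃│ 7 │ 8 ┠──────────────────────────┨      
┃├───┼───┃■■■■✹■■■■■                ┃      
┃│ 4 │ 5 ┃■■■■✹■■■■■                ┃      
┃├───┼───┃■✹✹■■■■■■■                ┃      
┃│ 1 │ 2 ┃■✹■■■■✹■✹■                ┃      
┃├───┼───┃■■■■■1■■■■                ┃      
┃│ 0 │ . ┃■■■■■■■✹✹■                ┃      
┃├───┼───┃✹■■✹■✹■✹■■                ┃      
┃│ C │ MC┃■■■■■3✹■■■                ┃      
┃└───┴───┃■■✹■✹■■■■■                ┃      


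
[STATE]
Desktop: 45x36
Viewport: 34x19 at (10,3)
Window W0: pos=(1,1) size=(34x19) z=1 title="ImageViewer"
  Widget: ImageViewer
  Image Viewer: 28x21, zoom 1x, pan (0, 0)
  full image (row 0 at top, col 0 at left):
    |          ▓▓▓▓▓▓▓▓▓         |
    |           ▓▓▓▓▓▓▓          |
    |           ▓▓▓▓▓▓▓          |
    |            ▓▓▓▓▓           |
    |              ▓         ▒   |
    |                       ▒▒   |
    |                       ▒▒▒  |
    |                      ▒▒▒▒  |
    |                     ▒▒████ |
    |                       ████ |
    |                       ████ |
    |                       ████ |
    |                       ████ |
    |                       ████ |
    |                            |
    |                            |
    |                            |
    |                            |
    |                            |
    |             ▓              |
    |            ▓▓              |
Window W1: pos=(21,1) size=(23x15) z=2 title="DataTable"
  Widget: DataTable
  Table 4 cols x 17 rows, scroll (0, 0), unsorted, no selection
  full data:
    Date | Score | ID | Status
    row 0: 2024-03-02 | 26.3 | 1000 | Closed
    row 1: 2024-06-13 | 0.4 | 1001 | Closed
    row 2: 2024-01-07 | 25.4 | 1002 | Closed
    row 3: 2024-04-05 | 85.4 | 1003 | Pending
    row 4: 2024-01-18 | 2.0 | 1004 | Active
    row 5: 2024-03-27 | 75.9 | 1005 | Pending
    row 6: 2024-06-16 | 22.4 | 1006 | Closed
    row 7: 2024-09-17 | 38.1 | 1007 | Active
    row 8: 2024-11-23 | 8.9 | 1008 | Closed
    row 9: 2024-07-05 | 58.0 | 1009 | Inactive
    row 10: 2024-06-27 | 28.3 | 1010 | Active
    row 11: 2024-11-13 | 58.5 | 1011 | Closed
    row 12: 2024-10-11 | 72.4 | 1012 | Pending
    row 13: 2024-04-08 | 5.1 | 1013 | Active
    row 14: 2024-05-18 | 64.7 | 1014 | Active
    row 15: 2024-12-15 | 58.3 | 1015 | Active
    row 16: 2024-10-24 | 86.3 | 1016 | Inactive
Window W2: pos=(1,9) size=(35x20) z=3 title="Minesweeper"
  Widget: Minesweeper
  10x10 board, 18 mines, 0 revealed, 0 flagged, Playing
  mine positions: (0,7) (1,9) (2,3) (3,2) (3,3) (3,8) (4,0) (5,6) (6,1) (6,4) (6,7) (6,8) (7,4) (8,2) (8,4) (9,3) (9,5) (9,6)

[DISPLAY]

───────────┠─────────────────────┨
  ▓▓▓▓▓▓▓▓▓┃Date      │Score│ID  ┃
   ▓▓▓▓▓▓▓ ┃──────────┼─────┼────┃
   ▓▓▓▓▓▓▓ ┃2024-03-02│26.3 │1000┃
    ▓▓▓▓▓  ┃2024-06-13│0.4  │1001┃
      ▓    ┃2024-01-07│25.4 │1002┃
━━━━━━━━━━━━━━━━━━━━━━━━━┓4 │1003┃
eper                     ┃  │1004┃
─────────────────────────┨9 │1005┃
■■                       ┃4 │1006┃
■■                       ┃1 │1007┃
■■                       ┃  │1008┃
■■                       ┃━━━━━━━┛
■■                       ┃        
■■                       ┃        
■■                       ┃        
■■                       ┃        
■■                       ┃        
■■                       ┃        


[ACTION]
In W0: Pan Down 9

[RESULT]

───────────┠─────────────────────┨
           ┃Date      │Score│ID  ┃
           ┃──────────┼─────┼────┃
           ┃2024-03-02│26.3 │1000┃
           ┃2024-06-13│0.4  │1001┃
           ┃2024-01-07│25.4 │1002┃
━━━━━━━━━━━━━━━━━━━━━━━━━┓4 │1003┃
eper                     ┃  │1004┃
─────────────────────────┨9 │1005┃
■■                       ┃4 │1006┃
■■                       ┃1 │1007┃
■■                       ┃  │1008┃
■■                       ┃━━━━━━━┛
■■                       ┃        
■■                       ┃        
■■                       ┃        
■■                       ┃        
■■                       ┃        
■■                       ┃        


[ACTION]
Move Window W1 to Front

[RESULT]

───────────┠─────────────────────┨
           ┃Date      │Score│ID  ┃
           ┃──────────┼─────┼────┃
           ┃2024-03-02│26.3 │1000┃
           ┃2024-06-13│0.4  │1001┃
           ┃2024-01-07│25.4 │1002┃
━━━━━━━━━━━┃2024-04-05│85.4 │1003┃
eper       ┃2024-01-18│2.0  │1004┃
───────────┃2024-03-27│75.9 │1005┃
■■         ┃2024-06-16│22.4 │1006┃
■■         ┃2024-09-17│38.1 │1007┃
■■         ┃2024-11-23│8.9  │1008┃
■■         ┗━━━━━━━━━━━━━━━━━━━━━┛
■■                       ┃        
■■                       ┃        
■■                       ┃        
■■                       ┃        
■■                       ┃        
■■                       ┃        


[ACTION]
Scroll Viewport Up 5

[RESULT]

                                  
━━━━━━━━━━━┏━━━━━━━━━━━━━━━━━━━━━┓
ewer       ┃ DataTable           ┃
───────────┠─────────────────────┨
           ┃Date      │Score│ID  ┃
           ┃──────────┼─────┼────┃
           ┃2024-03-02│26.3 │1000┃
           ┃2024-06-13│0.4  │1001┃
           ┃2024-01-07│25.4 │1002┃
━━━━━━━━━━━┃2024-04-05│85.4 │1003┃
eper       ┃2024-01-18│2.0  │1004┃
───────────┃2024-03-27│75.9 │1005┃
■■         ┃2024-06-16│22.4 │1006┃
■■         ┃2024-09-17│38.1 │1007┃
■■         ┃2024-11-23│8.9  │1008┃
■■         ┗━━━━━━━━━━━━━━━━━━━━━┛
■■                       ┃        
■■                       ┃        
■■                       ┃        


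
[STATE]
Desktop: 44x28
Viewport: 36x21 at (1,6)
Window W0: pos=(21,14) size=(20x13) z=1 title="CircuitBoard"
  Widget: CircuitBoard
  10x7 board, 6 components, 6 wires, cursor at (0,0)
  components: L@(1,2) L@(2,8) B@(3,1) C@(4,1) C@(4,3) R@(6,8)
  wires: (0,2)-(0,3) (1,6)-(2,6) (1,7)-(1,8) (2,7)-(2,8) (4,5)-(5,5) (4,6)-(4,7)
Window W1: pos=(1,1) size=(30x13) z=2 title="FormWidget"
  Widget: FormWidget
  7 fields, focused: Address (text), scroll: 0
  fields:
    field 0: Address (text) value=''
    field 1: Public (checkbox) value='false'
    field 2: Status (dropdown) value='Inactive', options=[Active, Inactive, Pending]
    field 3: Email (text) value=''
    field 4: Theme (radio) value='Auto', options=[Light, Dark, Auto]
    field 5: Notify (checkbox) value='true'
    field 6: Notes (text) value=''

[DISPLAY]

┃  Status:     [Inactive   ▼]┃      
┃  Email:      [            ]┃      
┃  Theme:      ( ) Light  ( )┃      
┃  Notify:     [x]           ┃      
┃  Notes:      [            ]┃      
┃                            ┃      
┃                            ┃      
┗━━━━━━━━━━━━━━━━━━━━━━━━━━━━┛      
                    ┏━━━━━━━━━━━━━━━
                    ┃ CircuitBoard  
                    ┠───────────────
                    ┃   0 1 2 3 4 5 
                    ┃0  [.]      · ─
                    ┃               
                    ┃1           L  
                    ┃               
                    ┃2              
                    ┃               
                    ┃3       B      
                    ┃               
                    ┗━━━━━━━━━━━━━━━


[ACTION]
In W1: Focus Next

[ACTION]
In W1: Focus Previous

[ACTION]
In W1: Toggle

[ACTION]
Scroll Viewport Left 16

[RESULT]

 ┃  Status:     [Inactive   ▼]┃     
 ┃  Email:      [            ]┃     
 ┃  Theme:      ( ) Light  ( )┃     
 ┃  Notify:     [x]           ┃     
 ┃  Notes:      [            ]┃     
 ┃                            ┃     
 ┃                            ┃     
 ┗━━━━━━━━━━━━━━━━━━━━━━━━━━━━┛     
                     ┏━━━━━━━━━━━━━━
                     ┃ CircuitBoard 
                     ┠──────────────
                     ┃   0 1 2 3 4 5
                     ┃0  [.]      · 
                     ┃              
                     ┃1           L 
                     ┃              
                     ┃2             
                     ┃              
                     ┃3       B     
                     ┃              
                     ┗━━━━━━━━━━━━━━


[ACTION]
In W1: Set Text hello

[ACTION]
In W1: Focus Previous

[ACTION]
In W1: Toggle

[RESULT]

 ┃  Status:     [Inactive   ▼]┃     
 ┃  Email:      [            ]┃     
 ┃  Theme:      ( ) Light  ( )┃     
 ┃  Notify:     [x]           ┃     
 ┃> Notes:      [            ]┃     
 ┃                            ┃     
 ┃                            ┃     
 ┗━━━━━━━━━━━━━━━━━━━━━━━━━━━━┛     
                     ┏━━━━━━━━━━━━━━
                     ┃ CircuitBoard 
                     ┠──────────────
                     ┃   0 1 2 3 4 5
                     ┃0  [.]      · 
                     ┃              
                     ┃1           L 
                     ┃              
                     ┃2             
                     ┃              
                     ┃3       B     
                     ┃              
                     ┗━━━━━━━━━━━━━━


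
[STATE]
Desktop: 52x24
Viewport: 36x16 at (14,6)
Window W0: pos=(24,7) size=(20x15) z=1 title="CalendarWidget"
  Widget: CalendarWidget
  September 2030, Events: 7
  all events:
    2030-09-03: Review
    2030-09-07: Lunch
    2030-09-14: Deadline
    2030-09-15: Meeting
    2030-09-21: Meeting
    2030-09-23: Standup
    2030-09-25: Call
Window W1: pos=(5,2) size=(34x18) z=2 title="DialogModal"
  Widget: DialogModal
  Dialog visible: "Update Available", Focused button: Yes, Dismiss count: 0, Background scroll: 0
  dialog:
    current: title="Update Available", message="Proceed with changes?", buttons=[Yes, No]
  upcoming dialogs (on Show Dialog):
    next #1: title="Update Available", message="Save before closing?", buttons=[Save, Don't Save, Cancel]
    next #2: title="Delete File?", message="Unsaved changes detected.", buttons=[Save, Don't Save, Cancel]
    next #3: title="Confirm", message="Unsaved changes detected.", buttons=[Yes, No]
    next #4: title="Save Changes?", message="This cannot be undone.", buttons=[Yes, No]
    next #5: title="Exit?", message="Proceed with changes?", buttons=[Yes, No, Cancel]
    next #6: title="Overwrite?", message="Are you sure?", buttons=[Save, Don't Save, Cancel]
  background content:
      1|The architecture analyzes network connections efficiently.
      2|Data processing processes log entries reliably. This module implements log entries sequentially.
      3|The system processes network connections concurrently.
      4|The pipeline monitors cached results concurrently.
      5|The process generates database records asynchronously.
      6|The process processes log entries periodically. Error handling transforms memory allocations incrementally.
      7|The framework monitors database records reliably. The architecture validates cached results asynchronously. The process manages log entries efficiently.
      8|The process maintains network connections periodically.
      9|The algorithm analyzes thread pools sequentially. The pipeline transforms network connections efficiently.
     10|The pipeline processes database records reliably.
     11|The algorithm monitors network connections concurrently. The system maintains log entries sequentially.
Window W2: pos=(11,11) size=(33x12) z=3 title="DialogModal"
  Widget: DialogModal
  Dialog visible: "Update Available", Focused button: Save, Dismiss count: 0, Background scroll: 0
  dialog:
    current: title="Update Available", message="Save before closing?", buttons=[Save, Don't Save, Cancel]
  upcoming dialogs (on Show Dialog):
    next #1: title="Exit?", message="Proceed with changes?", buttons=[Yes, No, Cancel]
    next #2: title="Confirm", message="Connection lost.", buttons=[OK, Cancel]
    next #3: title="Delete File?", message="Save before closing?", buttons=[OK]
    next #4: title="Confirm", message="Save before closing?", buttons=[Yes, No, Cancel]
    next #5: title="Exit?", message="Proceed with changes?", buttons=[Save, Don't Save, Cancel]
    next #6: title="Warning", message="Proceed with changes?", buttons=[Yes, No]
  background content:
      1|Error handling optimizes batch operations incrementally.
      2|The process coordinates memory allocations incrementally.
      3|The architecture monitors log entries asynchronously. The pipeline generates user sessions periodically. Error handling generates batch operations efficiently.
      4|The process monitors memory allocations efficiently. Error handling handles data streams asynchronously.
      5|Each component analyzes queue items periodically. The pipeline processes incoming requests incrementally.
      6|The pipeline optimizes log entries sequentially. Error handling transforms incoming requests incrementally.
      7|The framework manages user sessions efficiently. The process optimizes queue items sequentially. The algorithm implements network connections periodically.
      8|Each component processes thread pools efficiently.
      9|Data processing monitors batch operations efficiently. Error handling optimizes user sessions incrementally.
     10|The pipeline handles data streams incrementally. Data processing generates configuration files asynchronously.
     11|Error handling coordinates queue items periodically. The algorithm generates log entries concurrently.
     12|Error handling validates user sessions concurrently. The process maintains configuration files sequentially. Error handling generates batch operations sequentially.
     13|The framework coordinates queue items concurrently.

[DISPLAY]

cessing processes log en┃           
em processes network con┃━━━━┓      
line monitors cached res┃t   ┃      
───────────────────┐se r┃────┨      
Update Available   │trie┃30  ┃      
━━━━━━━━━━━━━━━━━━━━━━━━━━━━━┓      
ialogModal                   ┃      
─────────────────────────────┨      
ror handling optimizes batch ┃      
┌─────────────────────────┐y ┃      
│     Update Available    │ e┃      
│   Save before closing?  │ll┃      
│[Save]  Don't Save   Canc│ i┃      
└─────────────────────────┘tr┃      
e framework manages user sess┃      
ch component processes thread┃      


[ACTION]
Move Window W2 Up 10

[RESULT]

│     Update Available    │ e┃      
│   Save before closing?  │ll┃      
│[Save]  Don't Save   Canc│ i┃      
└─────────────────────────┘tr┃      
e framework manages user sess┃      
ch component processes thread┃      
━━━━━━━━━━━━━━━━━━━━━━━━━━━━━┛      
───────────────────┘d po┃6  7┃      
line processes database ┃ 14*┃      
rithm monitors network c┃ 21*┃      
                        ┃27 2┃      
                        ┃    ┃      
                        ┃    ┃      
━━━━━━━━━━━━━━━━━━━━━━━━┛    ┃      
          ┃                  ┃      
          ┗━━━━━━━━━━━━━━━━━━┛      


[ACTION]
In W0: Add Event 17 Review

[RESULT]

│     Update Available    │ e┃      
│   Save before closing?  │ll┃      
│[Save]  Don't Save   Canc│ i┃      
└─────────────────────────┘tr┃      
e framework manages user sess┃      
ch component processes thread┃      
━━━━━━━━━━━━━━━━━━━━━━━━━━━━━┛      
───────────────────┘d po┃6  7┃      
line processes database ┃ 14*┃      
rithm monitors network c┃0 21┃      
                        ┃27 2┃      
                        ┃    ┃      
                        ┃    ┃      
━━━━━━━━━━━━━━━━━━━━━━━━┛    ┃      
          ┃                  ┃      
          ┗━━━━━━━━━━━━━━━━━━┛      


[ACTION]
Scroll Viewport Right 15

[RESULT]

    Update Available    │ e┃        
  Save before closing?  │ll┃        
Save]  Don't Save   Canc│ i┃        
────────────────────────┘tr┃        
framework manages user sess┃        
 component processes thread┃        
━━━━━━━━━━━━━━━━━━━━━━━━━━━┛        
─────────────────┘d po┃6  7┃        
ne processes database ┃ 14*┃        
thm monitors network c┃0 21┃        
                      ┃27 2┃        
                      ┃    ┃        
                      ┃    ┃        
━━━━━━━━━━━━━━━━━━━━━━┛    ┃        
        ┃                  ┃        
        ┗━━━━━━━━━━━━━━━━━━┛        


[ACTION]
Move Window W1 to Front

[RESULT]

ssing processes log en┃ │ e┃        
 processes network con┃ │ll┃        
ne monitors cached res┃c│ i┃        
─────────────────┐se r┃─┘tr┃        
date Available   │trie┃sess┃        
ed with changes? │ase ┃read┃        
 [Yes]  No       │k co┃━━━━┛        
─────────────────┘d po┃6  7┃        
ne processes database ┃ 14*┃        
thm monitors network c┃0 21┃        
                      ┃27 2┃        
                      ┃    ┃        
                      ┃    ┃        
━━━━━━━━━━━━━━━━━━━━━━┛    ┃        
        ┃                  ┃        
        ┗━━━━━━━━━━━━━━━━━━┛        


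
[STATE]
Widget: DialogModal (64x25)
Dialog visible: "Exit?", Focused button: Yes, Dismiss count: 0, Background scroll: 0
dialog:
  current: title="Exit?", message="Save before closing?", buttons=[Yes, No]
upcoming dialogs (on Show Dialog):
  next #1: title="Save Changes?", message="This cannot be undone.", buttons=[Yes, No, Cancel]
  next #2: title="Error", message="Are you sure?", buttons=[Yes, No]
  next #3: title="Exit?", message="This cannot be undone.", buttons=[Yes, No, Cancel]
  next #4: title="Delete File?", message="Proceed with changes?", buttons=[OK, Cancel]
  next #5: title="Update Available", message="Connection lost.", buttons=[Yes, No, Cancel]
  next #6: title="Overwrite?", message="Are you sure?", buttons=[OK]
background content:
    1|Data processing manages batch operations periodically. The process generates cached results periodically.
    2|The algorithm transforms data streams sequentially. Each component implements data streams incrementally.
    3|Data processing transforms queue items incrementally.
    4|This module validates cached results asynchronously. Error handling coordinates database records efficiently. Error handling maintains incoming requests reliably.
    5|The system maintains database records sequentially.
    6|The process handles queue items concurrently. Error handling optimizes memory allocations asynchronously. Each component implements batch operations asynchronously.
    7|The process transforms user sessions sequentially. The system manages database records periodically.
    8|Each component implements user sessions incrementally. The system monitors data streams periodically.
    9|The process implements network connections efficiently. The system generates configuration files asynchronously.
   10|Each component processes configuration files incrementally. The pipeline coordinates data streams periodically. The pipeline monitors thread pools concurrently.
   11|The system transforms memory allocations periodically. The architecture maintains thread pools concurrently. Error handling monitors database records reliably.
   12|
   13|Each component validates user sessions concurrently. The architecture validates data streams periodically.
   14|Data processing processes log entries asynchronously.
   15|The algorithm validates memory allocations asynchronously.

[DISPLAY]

Data processing manages batch operations periodically. The proce
The algorithm transforms data streams sequentially. Each compone
Data processing transforms queue items incrementally.           
This module validates cached results asynchronously. Error handl
The system maintains database records sequentially.             
The process handles queue items concurrently. Error handling opt
The process transforms user sessions sequentially. The system ma
Each component implements user sessions incrementally. The syste
The process implements network connections efficiently. The syst
Each component processes configuration files incrementally. The 
The system transform┌──────────────────────┐iodically. The archi
                    │        Exit?         │                    
Each component valid│ Save before closing? │rrently. The archite
Data processing proc│      [Yes]  No       │ronously.           
The algorithm valida└──────────────────────┘synchronously.      
                                                                
                                                                
                                                                
                                                                
                                                                
                                                                
                                                                
                                                                
                                                                
                                                                


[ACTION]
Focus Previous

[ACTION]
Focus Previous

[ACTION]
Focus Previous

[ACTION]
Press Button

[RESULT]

Data processing manages batch operations periodically. The proce
The algorithm transforms data streams sequentially. Each compone
Data processing transforms queue items incrementally.           
This module validates cached results asynchronously. Error handl
The system maintains database records sequentially.             
The process handles queue items concurrently. Error handling opt
The process transforms user sessions sequentially. The system ma
Each component implements user sessions incrementally. The syste
The process implements network connections efficiently. The syst
Each component processes configuration files incrementally. The 
The system transforms memory allocations periodically. The archi
                                                                
Each component validates user sessions concurrently. The archite
Data processing processes log entries asynchronously.           
The algorithm validates memory allocations asynchronously.      
                                                                
                                                                
                                                                
                                                                
                                                                
                                                                
                                                                
                                                                
                                                                
                                                                


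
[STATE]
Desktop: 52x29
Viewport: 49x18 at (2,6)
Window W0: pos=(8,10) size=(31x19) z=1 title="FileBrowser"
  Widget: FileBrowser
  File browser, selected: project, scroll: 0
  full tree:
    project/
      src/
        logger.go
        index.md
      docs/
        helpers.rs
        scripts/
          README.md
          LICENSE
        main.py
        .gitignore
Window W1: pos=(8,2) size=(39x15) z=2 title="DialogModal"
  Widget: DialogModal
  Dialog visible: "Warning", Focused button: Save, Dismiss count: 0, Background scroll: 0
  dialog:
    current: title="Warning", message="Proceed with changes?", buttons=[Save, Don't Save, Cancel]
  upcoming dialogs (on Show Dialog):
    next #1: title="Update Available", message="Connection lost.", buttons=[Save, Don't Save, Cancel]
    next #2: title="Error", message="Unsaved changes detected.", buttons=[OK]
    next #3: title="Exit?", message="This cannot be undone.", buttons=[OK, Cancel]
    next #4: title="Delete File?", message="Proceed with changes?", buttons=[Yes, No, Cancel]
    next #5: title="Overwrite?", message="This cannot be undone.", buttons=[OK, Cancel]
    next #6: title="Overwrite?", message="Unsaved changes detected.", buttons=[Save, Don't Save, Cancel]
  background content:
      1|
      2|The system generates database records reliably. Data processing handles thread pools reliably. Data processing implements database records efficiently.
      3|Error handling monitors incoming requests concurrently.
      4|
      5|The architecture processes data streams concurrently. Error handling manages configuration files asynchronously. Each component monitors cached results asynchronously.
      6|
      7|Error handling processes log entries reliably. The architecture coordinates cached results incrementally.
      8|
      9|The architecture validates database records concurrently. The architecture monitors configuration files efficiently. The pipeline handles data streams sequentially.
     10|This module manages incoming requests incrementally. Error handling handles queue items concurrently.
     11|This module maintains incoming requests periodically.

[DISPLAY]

      ┃The system generates database records┃    
      ┃Error handling monitors incoming requ┃    
      ┃  ┌──────────────────────────────┐   ┃    
      ┃Th│           Warning            │rea┃    
      ┃  │    Proceed with changes?     │   ┃    
      ┃Er│ [Save]  Don't Save   Cancel  │es ┃    
      ┃  └──────────────────────────────┘   ┃    
      ┃The architecture validates database r┃    
      ┃This module manages incoming requests┃    
      ┃This module maintains incoming reques┃    
      ┗━━━━━━━━━━━━━━━━━━━━━━━━━━━━━━━━━━━━━┛    
      ┃                             ┃            
      ┃                             ┃            
      ┃                             ┃            
      ┃                             ┃            
      ┃                             ┃            
      ┃                             ┃            
      ┃                             ┃            


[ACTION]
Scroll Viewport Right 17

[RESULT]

     ┃The system generates database records┃     
     ┃Error handling monitors incoming requ┃     
     ┃  ┌──────────────────────────────┐   ┃     
     ┃Th│           Warning            │rea┃     
     ┃  │    Proceed with changes?     │   ┃     
     ┃Er│ [Save]  Don't Save   Cancel  │es ┃     
     ┃  └──────────────────────────────┘   ┃     
     ┃The architecture validates database r┃     
     ┃This module manages incoming requests┃     
     ┃This module maintains incoming reques┃     
     ┗━━━━━━━━━━━━━━━━━━━━━━━━━━━━━━━━━━━━━┛     
     ┃                             ┃             
     ┃                             ┃             
     ┃                             ┃             
     ┃                             ┃             
     ┃                             ┃             
     ┃                             ┃             
     ┃                             ┃             


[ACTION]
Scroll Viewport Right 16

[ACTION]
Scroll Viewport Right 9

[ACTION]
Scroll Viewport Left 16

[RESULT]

        ┃The system generates database records┃  
        ┃Error handling monitors incoming requ┃  
        ┃  ┌──────────────────────────────┐   ┃  
        ┃Th│           Warning            │rea┃  
        ┃  │    Proceed with changes?     │   ┃  
        ┃Er│ [Save]  Don't Save   Cancel  │es ┃  
        ┃  └──────────────────────────────┘   ┃  
        ┃The architecture validates database r┃  
        ┃This module manages incoming requests┃  
        ┃This module maintains incoming reques┃  
        ┗━━━━━━━━━━━━━━━━━━━━━━━━━━━━━━━━━━━━━┛  
        ┃                             ┃          
        ┃                             ┃          
        ┃                             ┃          
        ┃                             ┃          
        ┃                             ┃          
        ┃                             ┃          
        ┃                             ┃          


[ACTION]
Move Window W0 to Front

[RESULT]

        ┃The system generates database records┃  
        ┃Error handling monitors incoming requ┃  
        ┃  ┌──────────────────────────────┐   ┃  
        ┃Th│           Warning            │rea┃  
        ┏━━━━━━━━━━━━━━━━━━━━━━━━━━━━━┓   │   ┃  
        ┃ FileBrowser                 ┃l  │es ┃  
        ┠─────────────────────────────┨───┘   ┃  
        ┃> [-] project/               ┃abase r┃  
        ┃    [+] src/                 ┃equests┃  
        ┃    [+] docs/                ┃ reques┃  
        ┃                             ┃━━━━━━━┛  
        ┃                             ┃          
        ┃                             ┃          
        ┃                             ┃          
        ┃                             ┃          
        ┃                             ┃          
        ┃                             ┃          
        ┃                             ┃          
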